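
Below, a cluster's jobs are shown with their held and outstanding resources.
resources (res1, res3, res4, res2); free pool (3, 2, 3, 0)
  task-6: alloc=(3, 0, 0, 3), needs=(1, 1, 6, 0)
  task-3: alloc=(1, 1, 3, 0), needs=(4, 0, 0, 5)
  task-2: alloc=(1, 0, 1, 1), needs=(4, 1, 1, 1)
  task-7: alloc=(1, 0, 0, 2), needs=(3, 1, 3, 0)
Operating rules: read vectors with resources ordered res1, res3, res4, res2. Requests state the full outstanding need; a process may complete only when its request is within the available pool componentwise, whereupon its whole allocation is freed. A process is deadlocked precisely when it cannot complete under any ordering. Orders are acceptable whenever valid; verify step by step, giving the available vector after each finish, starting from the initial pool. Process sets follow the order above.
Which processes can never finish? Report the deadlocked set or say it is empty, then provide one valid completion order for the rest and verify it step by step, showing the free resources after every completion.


Deadlocked: task-6 and task-3.
Key observation: after task-7, task-2 the pool peaks at (5, 2, 4, 3), and each blocked process is short somewhere: task-6 on res4; task-3 on res2.
A valid finishing order for the others: task-7, task-2. Step-by-step check:
  pool = (3, 2, 3, 0)
  task-7 needs (3, 1, 3, 0) <= (3, 2, 3, 0) -> finishes; pool += (1, 0, 0, 2) = (4, 2, 3, 2)
  task-2 needs (4, 1, 1, 1) <= (4, 2, 3, 2) -> finishes; pool += (1, 0, 1, 1) = (5, 2, 4, 3)
The blocked processes can never fit:
  blocked: task-6 wants (1, 1, 6, 0), pool (5, 2, 4, 3) — not enough res4
  blocked: task-3 wants (4, 0, 0, 5), pool (5, 2, 4, 3) — not enough res2


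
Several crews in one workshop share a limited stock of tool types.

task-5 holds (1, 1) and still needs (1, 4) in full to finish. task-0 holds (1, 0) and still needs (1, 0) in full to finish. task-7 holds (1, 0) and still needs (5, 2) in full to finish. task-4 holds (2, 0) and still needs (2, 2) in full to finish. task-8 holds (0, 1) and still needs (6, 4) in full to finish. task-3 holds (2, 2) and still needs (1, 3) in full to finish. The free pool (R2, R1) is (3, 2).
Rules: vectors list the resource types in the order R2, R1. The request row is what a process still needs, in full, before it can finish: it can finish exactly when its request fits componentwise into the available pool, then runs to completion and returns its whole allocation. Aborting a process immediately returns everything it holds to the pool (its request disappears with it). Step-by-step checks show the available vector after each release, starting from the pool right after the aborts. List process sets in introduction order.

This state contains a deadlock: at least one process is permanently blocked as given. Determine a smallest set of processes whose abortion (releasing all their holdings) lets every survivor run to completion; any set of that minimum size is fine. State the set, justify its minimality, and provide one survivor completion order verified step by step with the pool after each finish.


The answer: abort task-5.
Key observation: aborting task-5 returns (1, 1), and task-3 — hopeless before — runs at step 2 with the returned capacity in the pool.
Why nothing smaller works: aborting no one leaves the state deadlocked as given.
Survivors finish in the order: task-4, task-3, task-0, task-8, task-7. Verifying each step (pool after the aborts first):
  pool = (4, 3)
  task-4: need (2, 2) fits (4, 3); releases (2, 0), pool now (6, 3)
  task-3: need (1, 3) fits (6, 3); releases (2, 2), pool now (8, 5)
  task-0: need (1, 0) fits (8, 5); releases (1, 0), pool now (9, 5)
  task-8: need (6, 4) fits (9, 5); releases (0, 1), pool now (9, 6)
  task-7: need (5, 2) fits (9, 6); releases (1, 0), pool now (10, 6)


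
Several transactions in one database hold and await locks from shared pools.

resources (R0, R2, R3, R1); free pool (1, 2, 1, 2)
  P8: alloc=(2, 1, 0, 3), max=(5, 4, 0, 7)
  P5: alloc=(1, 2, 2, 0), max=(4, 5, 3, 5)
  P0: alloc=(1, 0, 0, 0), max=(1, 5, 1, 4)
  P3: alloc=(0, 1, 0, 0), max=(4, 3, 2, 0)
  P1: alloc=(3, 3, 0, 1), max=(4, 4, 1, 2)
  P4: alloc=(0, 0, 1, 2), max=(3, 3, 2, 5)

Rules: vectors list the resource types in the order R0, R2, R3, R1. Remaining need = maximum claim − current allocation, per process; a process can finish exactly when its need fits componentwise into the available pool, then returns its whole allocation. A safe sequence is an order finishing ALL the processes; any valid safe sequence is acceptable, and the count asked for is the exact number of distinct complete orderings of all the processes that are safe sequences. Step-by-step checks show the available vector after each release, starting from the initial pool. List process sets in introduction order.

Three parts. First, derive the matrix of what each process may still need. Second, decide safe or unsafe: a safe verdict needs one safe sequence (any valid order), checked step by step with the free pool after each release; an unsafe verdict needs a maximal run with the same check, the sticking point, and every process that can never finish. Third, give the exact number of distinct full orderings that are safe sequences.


(1) Remaining need (order R0, R2, R3, R1):
  P8: (3, 3, 0, 4)
  P5: (3, 3, 1, 5)
  P0: (0, 5, 1, 4)
  P3: (4, 2, 2, 0)
  P1: (1, 1, 1, 1)
  P4: (3, 3, 1, 3)
(2) SAFE — a valid safe sequence is P1, P4, P0, P5, P8, P3.
Key observation: at P1 the run first touches a limit — (1, 1, 1, 1) against (1, 2, 1, 2), exact on a resource it actually requests.
Verifying each step:
  pool = (1, 2, 1, 2)
  run P1 (needs (1, 1, 1, 1), free (1, 2, 1, 2)); after release of (3, 3, 0, 1) the pool is (4, 5, 1, 3)
  run P4 (needs (3, 3, 1, 3), free (4, 5, 1, 3)); after release of (0, 0, 1, 2) the pool is (4, 5, 2, 5)
  run P0 (needs (0, 5, 1, 4), free (4, 5, 2, 5)); after release of (1, 0, 0, 0) the pool is (5, 5, 2, 5)
  run P5 (needs (3, 3, 1, 5), free (5, 5, 2, 5)); after release of (1, 2, 2, 0) the pool is (6, 7, 4, 5)
  run P8 (needs (3, 3, 0, 4), free (6, 7, 4, 5)); after release of (2, 1, 0, 3) the pool is (8, 8, 4, 8)
  run P3 (needs (4, 2, 2, 0), free (8, 8, 4, 8)); after release of (0, 1, 0, 0) the pool is (8, 9, 4, 8)
(3) Exactly 24 of the possible complete orderings are safe sequences.


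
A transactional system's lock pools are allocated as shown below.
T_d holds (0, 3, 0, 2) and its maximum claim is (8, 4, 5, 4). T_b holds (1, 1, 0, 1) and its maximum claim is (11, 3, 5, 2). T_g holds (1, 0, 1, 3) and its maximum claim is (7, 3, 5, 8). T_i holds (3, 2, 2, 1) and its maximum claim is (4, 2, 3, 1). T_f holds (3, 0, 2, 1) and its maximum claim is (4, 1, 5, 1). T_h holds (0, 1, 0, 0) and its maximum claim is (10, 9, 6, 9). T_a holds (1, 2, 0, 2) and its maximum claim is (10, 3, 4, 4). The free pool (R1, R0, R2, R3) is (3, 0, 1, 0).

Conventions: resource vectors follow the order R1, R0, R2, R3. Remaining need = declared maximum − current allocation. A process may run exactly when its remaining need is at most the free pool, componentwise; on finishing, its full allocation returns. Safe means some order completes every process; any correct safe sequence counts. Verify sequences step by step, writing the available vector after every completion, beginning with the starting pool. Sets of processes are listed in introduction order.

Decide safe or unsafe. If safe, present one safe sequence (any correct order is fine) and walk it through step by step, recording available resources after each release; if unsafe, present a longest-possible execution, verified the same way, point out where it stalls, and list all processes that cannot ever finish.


The state is SAFE; one workable sequence: T_i, T_f, T_a, T_b, T_d, T_g, T_h.
Key observation: at T_i the run first touches a limit — (1, 0, 1, 0) against (3, 0, 1, 0), exact on a resource it actually requests.
Verifying each step:
  pool = (3, 0, 1, 0)
  run T_i (needs (1, 0, 1, 0), free (3, 0, 1, 0)); after release of (3, 2, 2, 1) the pool is (6, 2, 3, 1)
  run T_f (needs (1, 1, 3, 0), free (6, 2, 3, 1)); after release of (3, 0, 2, 1) the pool is (9, 2, 5, 2)
  run T_a (needs (9, 1, 4, 2), free (9, 2, 5, 2)); after release of (1, 2, 0, 2) the pool is (10, 4, 5, 4)
  run T_b (needs (10, 2, 5, 1), free (10, 4, 5, 4)); after release of (1, 1, 0, 1) the pool is (11, 5, 5, 5)
  run T_d (needs (8, 1, 5, 2), free (11, 5, 5, 5)); after release of (0, 3, 0, 2) the pool is (11, 8, 5, 7)
  run T_g (needs (6, 3, 4, 5), free (11, 8, 5, 7)); after release of (1, 0, 1, 3) the pool is (12, 8, 6, 10)
  run T_h (needs (10, 8, 6, 9), free (12, 8, 6, 10)); after release of (0, 1, 0, 0) the pool is (12, 9, 6, 10)


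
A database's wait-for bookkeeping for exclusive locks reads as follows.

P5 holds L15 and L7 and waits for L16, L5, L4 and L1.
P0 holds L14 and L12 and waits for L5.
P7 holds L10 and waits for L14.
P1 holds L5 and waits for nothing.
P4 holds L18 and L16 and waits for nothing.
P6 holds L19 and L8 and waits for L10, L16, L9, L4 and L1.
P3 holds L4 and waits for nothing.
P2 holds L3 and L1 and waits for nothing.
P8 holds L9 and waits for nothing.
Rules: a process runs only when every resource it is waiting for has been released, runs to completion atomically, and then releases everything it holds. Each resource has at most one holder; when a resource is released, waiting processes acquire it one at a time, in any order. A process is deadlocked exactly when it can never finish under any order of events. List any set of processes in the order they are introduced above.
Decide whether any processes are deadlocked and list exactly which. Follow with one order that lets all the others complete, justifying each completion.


Nothing here is deadlocked.
Key observation: no waiting chain loops back on itself — every chain ends at a process that waits on nothing, so everyone eventually runs.
One completion order for the rest: P4, P1, P3, P2, P0, P7, P5, P8, P6.
Walking it through:
  P4 waits on nothing -> runs at once and releases L18 and L16
  P1 waits on nothing -> runs at once and releases L5
  P3 waits on nothing -> runs at once and releases L4
  P2 waits on nothing -> runs at once and releases L3 and L1
  P0: everything it awaited (L5) is free; runs, freeing L14 and L12
  P7: everything it awaited (L14) is free; runs, freeing L10
  P5: everything it awaited (L16, L5, L4 and L1) is free; runs, freeing L15 and L7
  P8 waits on nothing -> runs at once and releases L9
  P6: everything it awaited (L10, L16, L9, L4 and L1) is free; runs, freeing L19 and L8


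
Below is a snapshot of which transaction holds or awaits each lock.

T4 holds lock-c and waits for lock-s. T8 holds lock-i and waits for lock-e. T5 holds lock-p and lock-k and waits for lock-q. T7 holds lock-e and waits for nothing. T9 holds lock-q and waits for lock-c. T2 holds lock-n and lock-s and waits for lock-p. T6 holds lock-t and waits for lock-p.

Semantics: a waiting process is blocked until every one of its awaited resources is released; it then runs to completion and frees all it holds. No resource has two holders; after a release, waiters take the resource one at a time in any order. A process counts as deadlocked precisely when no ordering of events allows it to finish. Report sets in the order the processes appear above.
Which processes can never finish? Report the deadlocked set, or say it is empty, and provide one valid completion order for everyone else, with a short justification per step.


Deadlocked set: T4, T5, T9, T2 and T6.
Key observation: the wait chain closes on itself along T4 -> T2 -> T5 -> T9 -> T4; T6 waits into the deadlock from upstream.
One completion order for the rest: T7, T8.
Check, step by step:
  run T7 (it waits on nothing); releases lock-e
  T8: everything it awaited (lock-e) is free; runs, freeing lock-i


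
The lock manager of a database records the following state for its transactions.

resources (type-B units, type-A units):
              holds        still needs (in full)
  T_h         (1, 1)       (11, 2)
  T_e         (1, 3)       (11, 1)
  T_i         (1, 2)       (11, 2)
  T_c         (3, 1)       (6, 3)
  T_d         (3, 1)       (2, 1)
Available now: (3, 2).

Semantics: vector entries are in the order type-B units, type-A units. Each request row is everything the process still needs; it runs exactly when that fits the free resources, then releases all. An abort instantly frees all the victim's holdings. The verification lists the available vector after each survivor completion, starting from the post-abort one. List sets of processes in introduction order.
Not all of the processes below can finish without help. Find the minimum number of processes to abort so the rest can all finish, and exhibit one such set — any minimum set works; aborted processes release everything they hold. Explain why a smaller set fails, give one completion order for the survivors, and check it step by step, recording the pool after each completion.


Minimum abort set: T_h and T_i.
Key observation: no ordering could ever have run T_e before the abort of T_h and T_i; with (2, 3) back in the pool it fits at step 3.
No one abort is enough; case by case: T_h alone leaves T_e blocked (short on type-B units); T_e alone leaves T_h blocked (short on type-B units); T_i alone leaves T_h blocked (short on type-B units); T_c alone leaves T_h blocked (short on type-B units); T_d alone leaves T_h blocked (short on type-B units).
One survivor order: T_d, T_c, T_e. Walking it through (post-abort pool first):
  pool = (5, 5)
  run T_d (needs (2, 1), free (5, 5)); after release of (3, 1) the pool is (8, 6)
  run T_c (needs (6, 3), free (8, 6)); after release of (3, 1) the pool is (11, 7)
  run T_e (needs (11, 1), free (11, 7)); after release of (1, 3) the pool is (12, 10)


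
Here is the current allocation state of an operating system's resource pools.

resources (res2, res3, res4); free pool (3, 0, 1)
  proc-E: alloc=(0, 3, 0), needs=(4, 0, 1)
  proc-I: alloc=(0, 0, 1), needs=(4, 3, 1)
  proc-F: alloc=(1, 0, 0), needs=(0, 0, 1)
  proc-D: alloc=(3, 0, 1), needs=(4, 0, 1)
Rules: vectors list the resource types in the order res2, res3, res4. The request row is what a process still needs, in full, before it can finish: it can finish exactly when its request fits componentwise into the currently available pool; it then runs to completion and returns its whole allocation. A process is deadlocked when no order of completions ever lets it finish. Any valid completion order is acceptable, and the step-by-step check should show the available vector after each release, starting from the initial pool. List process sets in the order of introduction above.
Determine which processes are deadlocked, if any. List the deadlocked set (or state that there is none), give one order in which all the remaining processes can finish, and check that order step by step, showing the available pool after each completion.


Nothing here is deadlocked.
Key observation: beginning at proc-F, releases accumulate fast enough that every process eventually fits.
The rest can finish in the order proc-F, proc-D, proc-E, proc-I. Verifying each step:
  pool = (3, 0, 1)
  run proc-F (needs (0, 0, 1), free (3, 0, 1)); after release of (1, 0, 0) the pool is (4, 0, 1)
  run proc-D (needs (4, 0, 1), free (4, 0, 1)); after release of (3, 0, 1) the pool is (7, 0, 2)
  run proc-E (needs (4, 0, 1), free (7, 0, 2)); after release of (0, 3, 0) the pool is (7, 3, 2)
  run proc-I (needs (4, 3, 1), free (7, 3, 2)); after release of (0, 0, 1) the pool is (7, 3, 3)


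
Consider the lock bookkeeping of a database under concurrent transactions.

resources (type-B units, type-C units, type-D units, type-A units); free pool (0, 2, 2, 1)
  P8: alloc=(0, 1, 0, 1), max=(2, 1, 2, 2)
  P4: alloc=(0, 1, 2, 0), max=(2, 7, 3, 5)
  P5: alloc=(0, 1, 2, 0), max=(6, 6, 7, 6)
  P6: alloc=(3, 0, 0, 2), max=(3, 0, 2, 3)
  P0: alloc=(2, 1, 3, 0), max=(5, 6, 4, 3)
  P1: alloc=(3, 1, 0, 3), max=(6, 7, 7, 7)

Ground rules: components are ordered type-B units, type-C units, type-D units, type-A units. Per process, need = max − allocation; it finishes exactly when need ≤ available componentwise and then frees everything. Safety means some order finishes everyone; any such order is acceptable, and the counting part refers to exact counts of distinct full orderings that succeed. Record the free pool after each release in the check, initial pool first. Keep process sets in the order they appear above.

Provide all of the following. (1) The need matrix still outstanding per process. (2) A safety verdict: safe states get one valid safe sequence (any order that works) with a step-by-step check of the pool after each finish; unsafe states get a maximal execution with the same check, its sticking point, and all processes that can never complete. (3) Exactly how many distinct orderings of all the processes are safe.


(1) Need matrix, components ordered type-B units, type-C units, type-D units, type-A units:
  P8: (2, 0, 2, 1)
  P4: (2, 6, 1, 5)
  P5: (6, 5, 5, 6)
  P6: (0, 0, 2, 1)
  P0: (3, 5, 1, 3)
  P1: (3, 6, 7, 4)
(2) UNSAFE — no complete ordering exists.
Key observation: the pool after P6, P8 is (3, 3, 2, 4); every surviving request exceeds it in type-C units, so progress ends there.
The run P6, P8 cannot be extended any further. Step-by-step check:
  pool = (0, 2, 2, 1)
  P6 needs (0, 0, 2, 1) <= (0, 2, 2, 1) -> finishes; pool += (3, 0, 0, 2) = (3, 2, 2, 3)
  P8 needs (2, 0, 2, 1) <= (3, 2, 2, 3) -> finishes; pool += (0, 1, 0, 1) = (3, 3, 2, 4)
  blocked: P4 wants (2, 6, 1, 5), pool (3, 3, 2, 4) — not enough type-C units and type-A units
  blocked: P5 wants (6, 5, 5, 6), pool (3, 3, 2, 4) — not enough type-B units, type-C units, type-D units and type-A units
  blocked: P0 wants (3, 5, 1, 3), pool (3, 3, 2, 4) — not enough type-C units
  blocked: P1 wants (3, 6, 7, 4), pool (3, 3, 2, 4) — not enough type-C units and type-D units
Processes that can never finish: P4, P5, P0 and P1.
(3) The exact count: 0 of the possible complete orderings are safe sequences.


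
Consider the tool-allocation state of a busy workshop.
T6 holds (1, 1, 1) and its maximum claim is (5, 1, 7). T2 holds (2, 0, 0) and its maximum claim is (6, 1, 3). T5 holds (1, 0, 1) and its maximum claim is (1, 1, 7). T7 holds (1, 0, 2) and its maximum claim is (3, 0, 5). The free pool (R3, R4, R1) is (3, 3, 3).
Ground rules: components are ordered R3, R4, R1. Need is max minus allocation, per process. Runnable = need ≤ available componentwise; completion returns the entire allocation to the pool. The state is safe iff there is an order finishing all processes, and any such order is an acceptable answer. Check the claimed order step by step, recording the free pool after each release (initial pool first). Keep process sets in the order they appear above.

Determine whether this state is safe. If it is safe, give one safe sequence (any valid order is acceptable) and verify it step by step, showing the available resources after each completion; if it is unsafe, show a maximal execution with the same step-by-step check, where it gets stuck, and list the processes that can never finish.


The state is UNSAFE.
Key observation: no order helps: past T7, T2, the free pool tops out at (6, 3, 5), below what each blocked process needs in R1.
Going as far as possible: T7, T2; after that, nothing fits. Walking it through:
  pool = (3, 3, 3)
  T7: need (2, 0, 3) fits (3, 3, 3); releases (1, 0, 2), pool now (4, 3, 5)
  T2: need (4, 1, 3) fits (4, 3, 5); releases (2, 0, 0), pool now (6, 3, 5)
  T6 still needs (4, 0, 6) but only (6, 3, 5) is free — short on R1
  T5 still needs (0, 1, 6) but only (6, 3, 5) is free — short on R1
Permanently blocked: T6 and T5.


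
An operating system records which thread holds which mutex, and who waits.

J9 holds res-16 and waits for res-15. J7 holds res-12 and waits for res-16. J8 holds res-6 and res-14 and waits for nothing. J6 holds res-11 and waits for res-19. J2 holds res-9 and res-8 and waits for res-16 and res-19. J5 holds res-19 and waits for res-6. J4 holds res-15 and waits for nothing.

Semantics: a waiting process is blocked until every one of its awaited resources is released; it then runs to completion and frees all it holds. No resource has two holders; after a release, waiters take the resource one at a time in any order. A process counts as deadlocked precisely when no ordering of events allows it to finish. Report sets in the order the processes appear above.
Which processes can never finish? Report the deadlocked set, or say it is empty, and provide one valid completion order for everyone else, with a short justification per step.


The deadlocked set is empty.
Key observation: no waiting chain loops back on itself — every chain ends at a process that waits on nothing, so everyone eventually runs.
The rest can finish in the order J4, J8, J5, J9, J7, J2, J6.
Step-by-step check:
  J4: no waits; runs immediately, freeing res-15
  J8: no waits; runs immediately, freeing res-6 and res-14
  J5 waits on res-6 — all released -> runs and releases res-19
  J9 waits on res-15 — all released -> runs and releases res-16
  J7 waits on res-16 — all released -> runs and releases res-12
  J2 waits on res-16 and res-19 — all released -> runs and releases res-9 and res-8
  J6 waits on res-19 — all released -> runs and releases res-11


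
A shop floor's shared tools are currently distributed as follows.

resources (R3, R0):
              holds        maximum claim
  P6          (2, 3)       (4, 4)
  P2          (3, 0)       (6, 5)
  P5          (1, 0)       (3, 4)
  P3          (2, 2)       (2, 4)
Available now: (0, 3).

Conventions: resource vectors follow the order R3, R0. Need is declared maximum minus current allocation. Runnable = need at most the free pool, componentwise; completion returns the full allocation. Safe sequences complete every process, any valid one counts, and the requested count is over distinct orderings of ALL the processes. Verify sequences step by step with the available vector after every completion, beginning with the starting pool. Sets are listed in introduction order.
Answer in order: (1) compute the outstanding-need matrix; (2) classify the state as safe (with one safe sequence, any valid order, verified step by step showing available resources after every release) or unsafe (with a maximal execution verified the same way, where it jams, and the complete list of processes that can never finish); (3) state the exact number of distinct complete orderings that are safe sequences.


(1) Outstanding need per process (order R3, R0):
  P6: (2, 1)
  P2: (3, 5)
  P5: (2, 4)
  P3: (0, 2)
(2) The state is SAFE; one workable sequence: P3, P5, P2, P6.
Key observation: P5 marks the first exact bind of the order: its need (2, 4) fits the free (2, 5) with zero slack on a requested resource.
Check, step by step:
  pool = (0, 3)
  P3 needs (0, 2) <= (0, 3) -> finishes; pool += (2, 2) = (2, 5)
  P5 needs (2, 4) <= (2, 5) -> finishes; pool += (1, 0) = (3, 5)
  P2 needs (3, 5) <= (3, 5) -> finishes; pool += (3, 0) = (6, 5)
  P6 needs (2, 1) <= (6, 5) -> finishes; pool += (2, 3) = (8, 8)
(3) Exactly 4 of the possible complete orderings are safe sequences.


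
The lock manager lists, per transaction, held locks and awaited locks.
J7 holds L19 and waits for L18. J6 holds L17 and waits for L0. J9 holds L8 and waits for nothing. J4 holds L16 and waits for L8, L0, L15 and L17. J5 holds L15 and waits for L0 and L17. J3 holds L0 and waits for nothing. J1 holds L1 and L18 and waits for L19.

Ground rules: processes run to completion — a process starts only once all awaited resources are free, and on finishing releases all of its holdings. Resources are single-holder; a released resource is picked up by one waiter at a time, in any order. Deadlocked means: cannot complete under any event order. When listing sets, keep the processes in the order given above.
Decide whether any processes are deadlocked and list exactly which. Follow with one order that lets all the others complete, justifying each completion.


Deadlocked set: J7 and J1.
Key observation: along J7 -> J1 -> J7, each member waits on what the next one holds — a deadlock; no other process is dragged down with it.
A valid finishing order for the others: J3, J9, J6, J5, J4.
Check, step by step:
  J3: no waits; runs immediately, freeing L0
  J9: no waits; runs immediately, freeing L8
  J6 waits on L0 — all released -> runs and releases L17
  J5 waits on L0 and L17 — all released -> runs and releases L15
  J4 waits on L8, L0, L15 and L17 — all released -> runs and releases L16


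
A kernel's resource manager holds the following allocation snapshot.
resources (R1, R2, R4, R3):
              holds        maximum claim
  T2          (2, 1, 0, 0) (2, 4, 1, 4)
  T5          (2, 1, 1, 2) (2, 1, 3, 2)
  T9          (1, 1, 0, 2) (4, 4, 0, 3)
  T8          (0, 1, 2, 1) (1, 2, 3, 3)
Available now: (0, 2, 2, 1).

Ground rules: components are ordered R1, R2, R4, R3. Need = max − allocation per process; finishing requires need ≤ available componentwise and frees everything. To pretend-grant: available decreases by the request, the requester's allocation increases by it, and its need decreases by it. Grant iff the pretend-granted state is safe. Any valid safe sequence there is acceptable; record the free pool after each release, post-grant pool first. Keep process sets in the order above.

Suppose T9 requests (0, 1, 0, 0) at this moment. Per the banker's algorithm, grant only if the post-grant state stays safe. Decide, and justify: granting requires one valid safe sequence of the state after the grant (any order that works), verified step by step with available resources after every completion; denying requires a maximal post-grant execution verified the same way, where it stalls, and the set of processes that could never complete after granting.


GRANT: granting preserves safety; a valid post-grant sequence is T5, T8, T2, T9.
Key observation: post-grant, (0, 1, 2, 1) remains, and an order beginning with T5 completes everyone.
Check on the post-grant state, step by step:
  pool = (0, 1, 2, 1)
  T5: need (0, 0, 2, 0) fits (0, 1, 2, 1); releases (2, 1, 1, 2), pool now (2, 2, 3, 3)
  T8: need (1, 1, 1, 2) fits (2, 2, 3, 3); releases (0, 1, 2, 1), pool now (2, 3, 5, 4)
  T2: need (0, 3, 1, 4) fits (2, 3, 5, 4); releases (2, 1, 0, 0), pool now (4, 4, 5, 4)
  T9: need (3, 2, 0, 1) fits (4, 4, 5, 4); releases (1, 2, 0, 2), pool now (5, 6, 5, 6)


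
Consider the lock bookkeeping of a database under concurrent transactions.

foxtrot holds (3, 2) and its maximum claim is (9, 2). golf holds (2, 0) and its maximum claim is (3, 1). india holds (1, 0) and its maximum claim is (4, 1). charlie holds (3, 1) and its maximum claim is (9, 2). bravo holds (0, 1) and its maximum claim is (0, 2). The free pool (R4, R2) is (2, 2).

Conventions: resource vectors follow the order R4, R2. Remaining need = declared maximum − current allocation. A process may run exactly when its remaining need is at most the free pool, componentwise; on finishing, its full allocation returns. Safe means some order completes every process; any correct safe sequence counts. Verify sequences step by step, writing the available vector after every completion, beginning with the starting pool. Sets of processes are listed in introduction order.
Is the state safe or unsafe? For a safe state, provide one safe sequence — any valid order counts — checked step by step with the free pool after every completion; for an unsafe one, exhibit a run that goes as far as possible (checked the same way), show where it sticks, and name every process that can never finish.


UNSAFE.
Key observation: the pool after golf, india, bravo is (5, 3); every surviving request exceeds it in R4, so progress ends there.
The run golf, india, bravo cannot be extended any further. Check, step by step:
  pool = (2, 2)
  run golf (needs (1, 1), free (2, 2)); after release of (2, 0) the pool is (4, 2)
  run india (needs (3, 1), free (4, 2)); after release of (1, 0) the pool is (5, 2)
  run bravo (needs (0, 1), free (5, 2)); after release of (0, 1) the pool is (5, 3)
  foxtrot cannot run: need (6, 0) vs free (5, 3) (insufficient R4)
  charlie cannot run: need (6, 1) vs free (5, 3) (insufficient R4)
Never able to finish: foxtrot and charlie.


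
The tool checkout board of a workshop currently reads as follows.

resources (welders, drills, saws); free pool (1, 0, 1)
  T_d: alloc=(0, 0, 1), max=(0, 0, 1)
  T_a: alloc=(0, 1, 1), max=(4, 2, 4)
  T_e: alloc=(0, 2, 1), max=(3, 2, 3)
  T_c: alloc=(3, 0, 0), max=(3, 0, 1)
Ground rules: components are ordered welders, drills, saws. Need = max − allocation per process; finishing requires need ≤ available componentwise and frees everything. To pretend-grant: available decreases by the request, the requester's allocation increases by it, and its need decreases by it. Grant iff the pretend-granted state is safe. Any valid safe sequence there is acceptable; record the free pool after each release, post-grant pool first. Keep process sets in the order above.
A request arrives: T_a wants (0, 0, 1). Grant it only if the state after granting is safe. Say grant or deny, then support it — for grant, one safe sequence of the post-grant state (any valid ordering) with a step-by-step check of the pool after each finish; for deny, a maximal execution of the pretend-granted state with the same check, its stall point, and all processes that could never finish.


DENY — the pretend-granted state is unsafe.
Key observation: once T_d, T_c finish, the pool peaks at (4, 0, 1) — and every remaining process still needs more saws than that.
After a pretend grant, a maximal execution: T_d, T_c — then nothing else fits. Check, step by step:
  pool = (1, 0, 0)
  T_d needs (0, 0, 0) <= (1, 0, 0) -> finishes; pool += (0, 0, 1) = (1, 0, 1)
  T_c needs (0, 0, 1) <= (1, 0, 1) -> finishes; pool += (3, 0, 0) = (4, 0, 1)
  blocked: T_a wants (4, 1, 2), pool (4, 0, 1) — not enough drills and saws
  blocked: T_e wants (3, 0, 2), pool (4, 0, 1) — not enough saws
Post-grant, the permanently blocked set is T_a and T_e.


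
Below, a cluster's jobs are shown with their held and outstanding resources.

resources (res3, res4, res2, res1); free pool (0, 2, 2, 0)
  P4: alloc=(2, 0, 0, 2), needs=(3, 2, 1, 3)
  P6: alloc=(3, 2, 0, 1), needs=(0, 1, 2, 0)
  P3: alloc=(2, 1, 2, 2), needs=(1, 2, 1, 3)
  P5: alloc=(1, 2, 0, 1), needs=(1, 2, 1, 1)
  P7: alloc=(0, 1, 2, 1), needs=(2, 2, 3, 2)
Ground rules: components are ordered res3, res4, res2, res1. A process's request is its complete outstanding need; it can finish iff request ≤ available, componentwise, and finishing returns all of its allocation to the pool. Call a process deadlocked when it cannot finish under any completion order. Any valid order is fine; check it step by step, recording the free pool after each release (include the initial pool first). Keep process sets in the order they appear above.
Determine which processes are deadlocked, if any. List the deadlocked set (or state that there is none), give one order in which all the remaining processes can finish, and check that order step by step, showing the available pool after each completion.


Deadlocked set: P4, P3 and P7.
Key observation: after P6, P5 the pool peaks at (4, 6, 2, 2), and each blocked process is short somewhere: P4 on res1; P3 on res1; P7 on res2.
One completion order for the rest: P6, P5. Verifying each step:
  pool = (0, 2, 2, 0)
  P6: need (0, 1, 2, 0) fits (0, 2, 2, 0); releases (3, 2, 0, 1), pool now (3, 4, 2, 1)
  P5: need (1, 2, 1, 1) fits (3, 4, 2, 1); releases (1, 2, 0, 1), pool now (4, 6, 2, 2)
The stuck group stays short no matter what:
  P4 cannot run: need (3, 2, 1, 3) vs free (4, 6, 2, 2) (insufficient res1)
  P3 cannot run: need (1, 2, 1, 3) vs free (4, 6, 2, 2) (insufficient res1)
  P7 cannot run: need (2, 2, 3, 2) vs free (4, 6, 2, 2) (insufficient res2)


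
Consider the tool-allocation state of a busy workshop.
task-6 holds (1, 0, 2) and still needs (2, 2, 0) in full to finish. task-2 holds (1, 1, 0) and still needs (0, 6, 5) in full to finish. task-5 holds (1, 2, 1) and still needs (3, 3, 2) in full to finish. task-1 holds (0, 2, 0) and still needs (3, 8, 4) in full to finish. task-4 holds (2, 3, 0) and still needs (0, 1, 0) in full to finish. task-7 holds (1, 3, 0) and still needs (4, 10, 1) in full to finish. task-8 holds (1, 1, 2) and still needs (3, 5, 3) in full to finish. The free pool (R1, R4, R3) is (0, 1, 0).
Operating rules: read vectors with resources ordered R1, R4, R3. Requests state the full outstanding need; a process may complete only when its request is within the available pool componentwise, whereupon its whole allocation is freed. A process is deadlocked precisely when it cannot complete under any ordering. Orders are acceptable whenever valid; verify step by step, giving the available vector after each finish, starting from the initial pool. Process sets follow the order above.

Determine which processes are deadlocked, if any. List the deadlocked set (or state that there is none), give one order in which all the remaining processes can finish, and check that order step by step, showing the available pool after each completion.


Nothing here is deadlocked.
Key observation: task-4 fits the free pool immediately, and its release cascades until everyone finishes.
One completion order for the rest: task-4, task-6, task-5, task-8, task-2, task-1, task-7. Verifying each step:
  pool = (0, 1, 0)
  task-4 needs (0, 1, 0) <= (0, 1, 0) -> finishes; pool += (2, 3, 0) = (2, 4, 0)
  task-6 needs (2, 2, 0) <= (2, 4, 0) -> finishes; pool += (1, 0, 2) = (3, 4, 2)
  task-5 needs (3, 3, 2) <= (3, 4, 2) -> finishes; pool += (1, 2, 1) = (4, 6, 3)
  task-8 needs (3, 5, 3) <= (4, 6, 3) -> finishes; pool += (1, 1, 2) = (5, 7, 5)
  task-2 needs (0, 6, 5) <= (5, 7, 5) -> finishes; pool += (1, 1, 0) = (6, 8, 5)
  task-1 needs (3, 8, 4) <= (6, 8, 5) -> finishes; pool += (0, 2, 0) = (6, 10, 5)
  task-7 needs (4, 10, 1) <= (6, 10, 5) -> finishes; pool += (1, 3, 0) = (7, 13, 5)


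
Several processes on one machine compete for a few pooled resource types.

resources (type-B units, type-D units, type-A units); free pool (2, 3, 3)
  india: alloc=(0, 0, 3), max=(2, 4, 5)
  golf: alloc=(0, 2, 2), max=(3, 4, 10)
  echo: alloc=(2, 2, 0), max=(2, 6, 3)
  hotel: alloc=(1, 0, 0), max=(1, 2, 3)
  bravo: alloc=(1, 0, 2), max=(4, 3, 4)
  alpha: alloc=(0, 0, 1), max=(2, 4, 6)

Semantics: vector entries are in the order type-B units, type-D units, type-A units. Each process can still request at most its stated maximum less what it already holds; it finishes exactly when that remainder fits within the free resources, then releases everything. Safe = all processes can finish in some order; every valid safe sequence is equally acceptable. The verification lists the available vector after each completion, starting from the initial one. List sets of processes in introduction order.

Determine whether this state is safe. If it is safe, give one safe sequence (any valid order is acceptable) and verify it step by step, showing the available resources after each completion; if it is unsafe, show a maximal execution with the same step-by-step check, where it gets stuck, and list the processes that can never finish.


UNSAFE.
Key observation: after hotel, bravo the pool peaks at (4, 3, 5), and each blocked process is short somewhere: india on type-D units; golf on type-A units; echo on type-D units; alpha on type-D units.
A maximal execution: hotel, bravo — then nothing else fits. Verifying each step:
  pool = (2, 3, 3)
  hotel: need (0, 2, 3) fits (2, 3, 3); releases (1, 0, 0), pool now (3, 3, 3)
  bravo: need (3, 3, 2) fits (3, 3, 3); releases (1, 0, 2), pool now (4, 3, 5)
  india still needs (2, 4, 2) but only (4, 3, 5) is free — short on type-D units
  golf still needs (3, 2, 8) but only (4, 3, 5) is free — short on type-A units
  echo still needs (0, 4, 3) but only (4, 3, 5) is free — short on type-D units
  alpha still needs (2, 4, 5) but only (4, 3, 5) is free — short on type-D units
Permanently blocked: india, golf, echo and alpha.


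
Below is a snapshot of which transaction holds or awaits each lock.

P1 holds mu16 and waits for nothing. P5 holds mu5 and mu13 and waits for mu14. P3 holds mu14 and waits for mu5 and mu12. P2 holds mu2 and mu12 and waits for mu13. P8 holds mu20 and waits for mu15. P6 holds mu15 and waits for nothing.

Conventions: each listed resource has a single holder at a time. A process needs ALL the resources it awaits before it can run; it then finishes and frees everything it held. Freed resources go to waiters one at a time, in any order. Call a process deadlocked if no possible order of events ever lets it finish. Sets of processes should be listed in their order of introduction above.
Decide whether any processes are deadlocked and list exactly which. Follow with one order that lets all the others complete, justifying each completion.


Deadlocked set: P5, P3 and P2.
Key observation: the cycle P5 -> P3 -> P5 can never break — each member waits on the next; P2 is caught in further circular waits.
The rest can finish in the order P6, P1, P8.
Verifying each step:
  P6 waits on nothing -> runs at once and releases mu15
  P1 waits on nothing -> runs at once and releases mu16
  run P8 (all its waits — mu15 — are resolved); releases mu20


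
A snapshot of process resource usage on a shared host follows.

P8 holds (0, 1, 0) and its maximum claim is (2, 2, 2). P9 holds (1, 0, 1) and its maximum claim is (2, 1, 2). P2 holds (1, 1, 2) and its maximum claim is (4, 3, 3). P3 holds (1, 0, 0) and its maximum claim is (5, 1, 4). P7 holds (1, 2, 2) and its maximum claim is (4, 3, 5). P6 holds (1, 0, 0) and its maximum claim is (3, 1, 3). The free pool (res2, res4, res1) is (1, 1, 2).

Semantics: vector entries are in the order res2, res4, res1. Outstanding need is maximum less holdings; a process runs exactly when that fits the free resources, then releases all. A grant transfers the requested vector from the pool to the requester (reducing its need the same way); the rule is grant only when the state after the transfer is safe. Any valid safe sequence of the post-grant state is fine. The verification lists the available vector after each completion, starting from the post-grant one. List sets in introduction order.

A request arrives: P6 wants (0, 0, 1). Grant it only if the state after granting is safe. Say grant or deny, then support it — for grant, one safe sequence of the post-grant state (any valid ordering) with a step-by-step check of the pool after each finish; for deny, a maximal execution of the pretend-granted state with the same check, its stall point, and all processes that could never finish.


GRANT — the state after the grant stays safe, e.g. via P9, P8, P6, P2, P7, P3.
Key observation: with (1, 1, 1) left after the transfer, P9 can run at once — the state stays safe.
Step-by-step check of the post-grant state:
  pool = (1, 1, 1)
  run P9 (needs (1, 1, 1), free (1, 1, 1)); after release of (1, 0, 1) the pool is (2, 1, 2)
  run P8 (needs (2, 1, 2), free (2, 1, 2)); after release of (0, 1, 0) the pool is (2, 2, 2)
  run P6 (needs (2, 1, 2), free (2, 2, 2)); after release of (1, 0, 1) the pool is (3, 2, 3)
  run P2 (needs (3, 2, 1), free (3, 2, 3)); after release of (1, 1, 2) the pool is (4, 3, 5)
  run P7 (needs (3, 1, 3), free (4, 3, 5)); after release of (1, 2, 2) the pool is (5, 5, 7)
  run P3 (needs (4, 1, 4), free (5, 5, 7)); after release of (1, 0, 0) the pool is (6, 5, 7)


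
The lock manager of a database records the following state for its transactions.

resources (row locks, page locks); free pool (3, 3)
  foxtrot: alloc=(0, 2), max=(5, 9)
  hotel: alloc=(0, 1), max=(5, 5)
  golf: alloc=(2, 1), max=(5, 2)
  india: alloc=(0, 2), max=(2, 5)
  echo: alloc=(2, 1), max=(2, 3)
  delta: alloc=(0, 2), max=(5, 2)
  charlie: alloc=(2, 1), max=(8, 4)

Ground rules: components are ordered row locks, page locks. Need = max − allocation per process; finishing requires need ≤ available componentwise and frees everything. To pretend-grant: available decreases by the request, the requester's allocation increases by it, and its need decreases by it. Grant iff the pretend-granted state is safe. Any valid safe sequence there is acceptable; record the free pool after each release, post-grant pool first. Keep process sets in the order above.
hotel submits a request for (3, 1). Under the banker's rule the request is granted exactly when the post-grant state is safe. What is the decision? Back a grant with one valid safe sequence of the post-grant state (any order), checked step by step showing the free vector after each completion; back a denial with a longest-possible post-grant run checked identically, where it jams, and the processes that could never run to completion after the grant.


GRANT: granting preserves safety; a valid post-grant sequence is echo, hotel, golf, charlie, india, foxtrot, delta.
Key observation: with (0, 2) left after the transfer, echo can run at once — the state stays safe.
Check on the post-grant state, step by step:
  pool = (0, 2)
  run echo (needs (0, 2), free (0, 2)); after release of (2, 1) the pool is (2, 3)
  run hotel (needs (2, 3), free (2, 3)); after release of (3, 2) the pool is (5, 5)
  run golf (needs (3, 1), free (5, 5)); after release of (2, 1) the pool is (7, 6)
  run charlie (needs (6, 3), free (7, 6)); after release of (2, 1) the pool is (9, 7)
  run india (needs (2, 3), free (9, 7)); after release of (0, 2) the pool is (9, 9)
  run foxtrot (needs (5, 7), free (9, 9)); after release of (0, 2) the pool is (9, 11)
  run delta (needs (5, 0), free (9, 11)); after release of (0, 2) the pool is (9, 13)
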